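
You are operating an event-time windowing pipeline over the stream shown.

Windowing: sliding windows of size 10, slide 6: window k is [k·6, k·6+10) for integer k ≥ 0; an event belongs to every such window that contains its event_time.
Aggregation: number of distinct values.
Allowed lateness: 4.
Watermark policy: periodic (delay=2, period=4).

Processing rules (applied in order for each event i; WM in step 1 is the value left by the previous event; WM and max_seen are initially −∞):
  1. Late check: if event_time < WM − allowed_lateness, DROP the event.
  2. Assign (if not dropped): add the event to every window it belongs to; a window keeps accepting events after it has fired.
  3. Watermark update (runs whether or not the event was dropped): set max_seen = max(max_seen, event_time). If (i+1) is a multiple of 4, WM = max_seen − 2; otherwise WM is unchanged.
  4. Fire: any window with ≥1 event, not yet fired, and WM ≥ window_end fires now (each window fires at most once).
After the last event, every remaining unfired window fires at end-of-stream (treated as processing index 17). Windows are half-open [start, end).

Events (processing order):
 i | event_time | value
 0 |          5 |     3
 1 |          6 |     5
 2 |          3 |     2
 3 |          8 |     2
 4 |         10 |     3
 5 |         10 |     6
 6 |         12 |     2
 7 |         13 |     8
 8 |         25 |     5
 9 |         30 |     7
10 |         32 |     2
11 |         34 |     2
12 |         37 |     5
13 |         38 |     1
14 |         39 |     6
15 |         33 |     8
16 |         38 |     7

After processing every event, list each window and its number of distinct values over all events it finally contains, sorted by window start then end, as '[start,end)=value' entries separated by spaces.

i=0 t=5 v=3: → [0,10); WM=−∞
i=1 t=6 v=5: → [6,16),[0,10); WM=−∞
i=2 t=3 v=2: → [0,10); WM=−∞
i=3 t=8 v=2: → [6,16),[0,10); WM=6
i=4 t=10 v=3: → [6,16); WM=6
i=5 t=10 v=6: → [6,16); WM=6
i=6 t=12 v=2: → [12,22),[6,16); WM=6
i=7 t=13 v=8: → [12,22),[6,16); WM=11; [0,10) fires=3
i=8 t=25 v=5: → [24,34),[18,28); WM=11
i=9 t=30 v=7: → [30,40),[24,34); WM=11
i=10 t=32 v=2: → [30,40),[24,34); WM=11
i=11 t=34 v=2: → [30,40); WM=32; [6,16) fires=5 [12,22) fires=2 [18,28) fires=1
i=12 t=37 v=5: → [36,46),[30,40); WM=32
i=13 t=38 v=1: → [36,46),[30,40); WM=32
i=14 t=39 v=6: → [36,46),[30,40); WM=32
i=15 t=33 v=8: → [30,40),[24,34); WM=37; [24,34) fires=4
i=16 t=38 v=7: → [36,46),[30,40); WM=37

[0,10)=3 [6,16)=5 [12,22)=2 [18,28)=1 [24,34)=4 [30,40)=6 [36,46)=4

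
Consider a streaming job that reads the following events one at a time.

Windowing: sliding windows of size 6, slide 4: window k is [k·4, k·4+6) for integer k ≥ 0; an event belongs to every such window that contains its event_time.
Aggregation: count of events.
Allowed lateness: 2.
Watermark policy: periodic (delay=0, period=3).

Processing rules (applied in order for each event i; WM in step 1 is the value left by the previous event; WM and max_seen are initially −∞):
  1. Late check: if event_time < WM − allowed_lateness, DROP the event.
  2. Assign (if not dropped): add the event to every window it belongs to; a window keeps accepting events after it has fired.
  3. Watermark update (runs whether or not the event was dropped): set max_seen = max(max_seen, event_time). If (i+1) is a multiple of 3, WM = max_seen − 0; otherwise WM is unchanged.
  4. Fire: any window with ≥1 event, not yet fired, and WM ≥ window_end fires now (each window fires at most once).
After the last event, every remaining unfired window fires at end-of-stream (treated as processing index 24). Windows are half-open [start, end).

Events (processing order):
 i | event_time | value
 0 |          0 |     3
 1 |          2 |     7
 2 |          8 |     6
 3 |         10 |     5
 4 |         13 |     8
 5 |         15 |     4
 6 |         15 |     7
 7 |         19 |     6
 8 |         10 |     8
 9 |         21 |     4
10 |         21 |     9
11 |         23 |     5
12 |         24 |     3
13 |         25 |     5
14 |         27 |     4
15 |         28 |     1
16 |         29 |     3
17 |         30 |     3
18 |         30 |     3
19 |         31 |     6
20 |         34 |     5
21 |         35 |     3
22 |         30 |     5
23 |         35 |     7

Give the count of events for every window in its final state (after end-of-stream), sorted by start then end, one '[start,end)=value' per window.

[0,6)=2 [4,10)=1 [8,14)=3 [12,18)=3 [16,22)=3 [20,26)=5 [24,30)=5 [28,34)=5 [32,38)=3

i=0 t=0 v=3: → [0,6); WM=−∞
i=1 t=2 v=7: → [0,6); WM=−∞
i=2 t=8 v=6: → [8,14),[4,10); WM=8; [0,6) fires=2
i=3 t=10 v=5: → [8,14); WM=8
i=4 t=13 v=8: → [12,18),[8,14); WM=8
i=5 t=15 v=4: → [12,18); WM=15; [4,10) fires=1 [8,14) fires=3
i=6 t=15 v=7: → [12,18); WM=15
i=7 t=19 v=6: → [16,22); WM=15
i=8 t=10 v=8: DROP (t<15-2); WM=19; [12,18) fires=3
i=9 t=21 v=4: → [20,26),[16,22); WM=19
i=10 t=21 v=9: → [20,26),[16,22); WM=19
i=11 t=23 v=5: → [20,26); WM=23; [16,22) fires=3
i=12 t=24 v=3: → [24,30),[20,26); WM=23
i=13 t=25 v=5: → [24,30),[20,26); WM=23
i=14 t=27 v=4: → [24,30); WM=27; [20,26) fires=5
i=15 t=28 v=1: → [28,34),[24,30); WM=27
i=16 t=29 v=3: → [28,34),[24,30); WM=27
i=17 t=30 v=3: → [28,34); WM=30; [24,30) fires=5
i=18 t=30 v=3: → [28,34); WM=30
i=19 t=31 v=6: → [28,34); WM=30
i=20 t=34 v=5: → [32,38); WM=34; [28,34) fires=5
i=21 t=35 v=3: → [32,38); WM=34
i=22 t=30 v=5: DROP (t<34-2); WM=34
i=23 t=35 v=7: → [32,38); WM=35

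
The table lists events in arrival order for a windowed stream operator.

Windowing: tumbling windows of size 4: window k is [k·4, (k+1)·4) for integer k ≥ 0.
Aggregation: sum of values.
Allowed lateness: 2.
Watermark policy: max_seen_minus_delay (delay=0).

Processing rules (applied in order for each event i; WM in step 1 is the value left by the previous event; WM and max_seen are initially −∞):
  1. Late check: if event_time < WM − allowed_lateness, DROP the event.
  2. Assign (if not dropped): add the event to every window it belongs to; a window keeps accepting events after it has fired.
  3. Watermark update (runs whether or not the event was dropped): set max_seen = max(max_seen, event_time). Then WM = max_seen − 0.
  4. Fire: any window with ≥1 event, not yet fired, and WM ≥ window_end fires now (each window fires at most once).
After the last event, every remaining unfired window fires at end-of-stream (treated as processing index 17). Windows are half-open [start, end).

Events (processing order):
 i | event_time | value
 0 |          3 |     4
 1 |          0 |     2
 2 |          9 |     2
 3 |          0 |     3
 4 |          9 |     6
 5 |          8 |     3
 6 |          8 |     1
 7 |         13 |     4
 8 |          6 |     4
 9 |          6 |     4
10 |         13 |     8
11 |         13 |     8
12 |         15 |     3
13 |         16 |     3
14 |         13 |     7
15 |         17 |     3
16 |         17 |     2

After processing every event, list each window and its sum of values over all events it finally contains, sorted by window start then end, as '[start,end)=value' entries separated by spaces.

[0,4)=4 [8,12)=12 [12,16)=23 [16,20)=8

i=0 t=3 v=4: → [0,4); WM=3
i=1 t=0 v=2: DROP (t<3-2); WM=3
i=2 t=9 v=2: → [8,12); WM=9; [0,4) fires=4
i=3 t=0 v=3: DROP (t<9-2); WM=9
i=4 t=9 v=6: → [8,12); WM=9
i=5 t=8 v=3: → [8,12); WM=9
i=6 t=8 v=1: → [8,12); WM=9
i=7 t=13 v=4: → [12,16); WM=13; [8,12) fires=12
i=8 t=6 v=4: DROP (t<13-2); WM=13
i=9 t=6 v=4: DROP (t<13-2); WM=13
i=10 t=13 v=8: → [12,16); WM=13
i=11 t=13 v=8: → [12,16); WM=13
i=12 t=15 v=3: → [12,16); WM=15
i=13 t=16 v=3: → [16,20); WM=16; [12,16) fires=23
i=14 t=13 v=7: DROP (t<16-2); WM=16
i=15 t=17 v=3: → [16,20); WM=17
i=16 t=17 v=2: → [16,20); WM=17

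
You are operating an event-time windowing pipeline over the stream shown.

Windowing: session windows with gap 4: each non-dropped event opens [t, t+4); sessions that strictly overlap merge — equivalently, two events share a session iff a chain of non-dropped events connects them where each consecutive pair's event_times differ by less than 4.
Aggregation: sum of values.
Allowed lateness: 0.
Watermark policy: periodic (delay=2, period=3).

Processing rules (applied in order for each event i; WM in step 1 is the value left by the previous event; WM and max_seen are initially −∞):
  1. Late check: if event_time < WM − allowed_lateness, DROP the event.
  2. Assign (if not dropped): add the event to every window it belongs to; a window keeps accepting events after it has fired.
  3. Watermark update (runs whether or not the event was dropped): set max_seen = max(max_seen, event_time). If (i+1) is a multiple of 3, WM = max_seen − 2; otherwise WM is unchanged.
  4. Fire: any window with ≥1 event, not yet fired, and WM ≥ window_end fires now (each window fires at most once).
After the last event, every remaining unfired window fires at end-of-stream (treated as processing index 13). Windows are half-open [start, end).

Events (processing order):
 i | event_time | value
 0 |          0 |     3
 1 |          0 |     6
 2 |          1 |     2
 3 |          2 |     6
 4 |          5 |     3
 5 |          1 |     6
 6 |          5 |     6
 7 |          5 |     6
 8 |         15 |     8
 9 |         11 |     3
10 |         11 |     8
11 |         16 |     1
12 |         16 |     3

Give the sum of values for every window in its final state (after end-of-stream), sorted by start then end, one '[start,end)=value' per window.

[0,9)=38 [15,20)=12

i=0 t=0 v=3: → [0,4); WM=−∞
i=1 t=0 v=6: → [0,4); WM=−∞
i=2 t=1 v=2: → [0,5); WM=-1
i=3 t=2 v=6: → [0,6); WM=-1
i=4 t=5 v=3: → [0,9); WM=-1
i=5 t=1 v=6: → [0,9); WM=3
i=6 t=5 v=6: → [0,9); WM=3
i=7 t=5 v=6: → [0,9); WM=3
i=8 t=15 v=8: → [15,19); WM=13
i=9 t=11 v=3: DROP (t<13-0); WM=13
i=10 t=11 v=8: DROP (t<13-0); WM=13
i=11 t=16 v=1: → [15,20); WM=14
i=12 t=16 v=3: → [15,20); WM=14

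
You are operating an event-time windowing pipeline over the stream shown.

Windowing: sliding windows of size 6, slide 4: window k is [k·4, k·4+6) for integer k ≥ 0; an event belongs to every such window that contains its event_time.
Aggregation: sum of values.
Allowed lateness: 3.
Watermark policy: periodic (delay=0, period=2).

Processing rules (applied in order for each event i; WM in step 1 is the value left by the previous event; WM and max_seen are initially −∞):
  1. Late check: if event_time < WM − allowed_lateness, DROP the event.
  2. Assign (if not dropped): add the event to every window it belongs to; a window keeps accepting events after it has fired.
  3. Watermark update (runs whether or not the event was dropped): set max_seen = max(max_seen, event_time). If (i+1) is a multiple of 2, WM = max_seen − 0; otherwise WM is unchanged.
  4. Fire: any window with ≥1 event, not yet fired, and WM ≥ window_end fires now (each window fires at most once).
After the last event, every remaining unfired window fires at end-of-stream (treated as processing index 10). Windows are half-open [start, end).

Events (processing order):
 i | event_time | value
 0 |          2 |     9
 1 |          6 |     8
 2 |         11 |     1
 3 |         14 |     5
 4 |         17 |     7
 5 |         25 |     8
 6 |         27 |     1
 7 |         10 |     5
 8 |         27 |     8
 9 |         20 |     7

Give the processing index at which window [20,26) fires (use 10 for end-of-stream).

i=0 t=2 v=9: → [0,6); WM=−∞
i=1 t=6 v=8: → [4,10); WM=6; [0,6) fires=9
i=2 t=11 v=1: → [8,14); WM=6
i=3 t=14 v=5: → [12,18); WM=14; [4,10) fires=8 [8,14) fires=1
i=4 t=17 v=7: → [16,22),[12,18); WM=14
i=5 t=25 v=8: → [24,30),[20,26); WM=25; [12,18) fires=12 [16,22) fires=7
i=6 t=27 v=1: → [24,30); WM=25
i=7 t=10 v=5: DROP (t<25-3); WM=27; [20,26) fires=8
i=8 t=27 v=8: → [24,30); WM=27
i=9 t=20 v=7: DROP (t<27-3); WM=27

7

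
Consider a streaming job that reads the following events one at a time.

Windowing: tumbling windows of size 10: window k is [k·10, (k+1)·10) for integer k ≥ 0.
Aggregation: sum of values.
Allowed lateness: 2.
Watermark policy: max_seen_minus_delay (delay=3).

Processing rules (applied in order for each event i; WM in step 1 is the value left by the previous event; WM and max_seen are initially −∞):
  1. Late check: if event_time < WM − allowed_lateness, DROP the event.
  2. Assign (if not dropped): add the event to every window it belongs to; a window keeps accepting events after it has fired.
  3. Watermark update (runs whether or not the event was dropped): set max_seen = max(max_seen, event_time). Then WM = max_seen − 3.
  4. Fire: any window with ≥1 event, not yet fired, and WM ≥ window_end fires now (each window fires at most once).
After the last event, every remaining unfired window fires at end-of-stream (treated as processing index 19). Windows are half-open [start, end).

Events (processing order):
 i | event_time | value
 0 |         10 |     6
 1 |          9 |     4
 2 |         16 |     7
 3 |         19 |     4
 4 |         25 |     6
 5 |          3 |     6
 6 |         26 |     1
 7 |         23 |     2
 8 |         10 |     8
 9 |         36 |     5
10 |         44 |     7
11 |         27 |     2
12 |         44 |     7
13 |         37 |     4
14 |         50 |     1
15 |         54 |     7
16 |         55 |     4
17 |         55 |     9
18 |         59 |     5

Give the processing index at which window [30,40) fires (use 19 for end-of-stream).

10

i=0 t=10 v=6: → [10,20); WM=7
i=1 t=9 v=4: → [0,10); WM=7
i=2 t=16 v=7: → [10,20); WM=13; [0,10) fires=4
i=3 t=19 v=4: → [10,20); WM=16
i=4 t=25 v=6: → [20,30); WM=22; [10,20) fires=17
i=5 t=3 v=6: DROP (t<22-2); WM=22
i=6 t=26 v=1: → [20,30); WM=23
i=7 t=23 v=2: → [20,30); WM=23
i=8 t=10 v=8: DROP (t<23-2); WM=23
i=9 t=36 v=5: → [30,40); WM=33; [20,30) fires=9
i=10 t=44 v=7: → [40,50); WM=41; [30,40) fires=5
i=11 t=27 v=2: DROP (t<41-2); WM=41
i=12 t=44 v=7: → [40,50); WM=41
i=13 t=37 v=4: DROP (t<41-2); WM=41
i=14 t=50 v=1: → [50,60); WM=47
i=15 t=54 v=7: → [50,60); WM=51; [40,50) fires=14
i=16 t=55 v=4: → [50,60); WM=52
i=17 t=55 v=9: → [50,60); WM=52
i=18 t=59 v=5: → [50,60); WM=56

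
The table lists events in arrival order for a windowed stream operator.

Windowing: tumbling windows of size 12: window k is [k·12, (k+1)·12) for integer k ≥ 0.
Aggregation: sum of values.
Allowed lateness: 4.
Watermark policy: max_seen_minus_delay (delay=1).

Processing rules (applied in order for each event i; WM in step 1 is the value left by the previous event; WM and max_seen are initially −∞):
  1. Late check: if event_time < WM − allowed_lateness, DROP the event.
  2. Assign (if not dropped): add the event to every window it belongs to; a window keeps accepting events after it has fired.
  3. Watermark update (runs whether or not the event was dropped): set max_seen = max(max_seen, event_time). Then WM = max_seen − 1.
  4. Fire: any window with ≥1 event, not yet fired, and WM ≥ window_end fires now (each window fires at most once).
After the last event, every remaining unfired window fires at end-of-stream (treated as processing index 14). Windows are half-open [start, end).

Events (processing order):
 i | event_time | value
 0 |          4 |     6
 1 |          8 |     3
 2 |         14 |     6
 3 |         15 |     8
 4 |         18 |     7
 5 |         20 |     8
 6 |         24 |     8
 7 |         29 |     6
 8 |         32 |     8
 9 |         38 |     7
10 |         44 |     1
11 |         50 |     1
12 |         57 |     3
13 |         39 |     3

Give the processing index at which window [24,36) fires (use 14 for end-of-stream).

9

i=0 t=4 v=6: → [0,12); WM=3
i=1 t=8 v=3: → [0,12); WM=7
i=2 t=14 v=6: → [12,24); WM=13; [0,12) fires=9
i=3 t=15 v=8: → [12,24); WM=14
i=4 t=18 v=7: → [12,24); WM=17
i=5 t=20 v=8: → [12,24); WM=19
i=6 t=24 v=8: → [24,36); WM=23
i=7 t=29 v=6: → [24,36); WM=28; [12,24) fires=29
i=8 t=32 v=8: → [24,36); WM=31
i=9 t=38 v=7: → [36,48); WM=37; [24,36) fires=22
i=10 t=44 v=1: → [36,48); WM=43
i=11 t=50 v=1: → [48,60); WM=49; [36,48) fires=8
i=12 t=57 v=3: → [48,60); WM=56
i=13 t=39 v=3: DROP (t<56-4); WM=56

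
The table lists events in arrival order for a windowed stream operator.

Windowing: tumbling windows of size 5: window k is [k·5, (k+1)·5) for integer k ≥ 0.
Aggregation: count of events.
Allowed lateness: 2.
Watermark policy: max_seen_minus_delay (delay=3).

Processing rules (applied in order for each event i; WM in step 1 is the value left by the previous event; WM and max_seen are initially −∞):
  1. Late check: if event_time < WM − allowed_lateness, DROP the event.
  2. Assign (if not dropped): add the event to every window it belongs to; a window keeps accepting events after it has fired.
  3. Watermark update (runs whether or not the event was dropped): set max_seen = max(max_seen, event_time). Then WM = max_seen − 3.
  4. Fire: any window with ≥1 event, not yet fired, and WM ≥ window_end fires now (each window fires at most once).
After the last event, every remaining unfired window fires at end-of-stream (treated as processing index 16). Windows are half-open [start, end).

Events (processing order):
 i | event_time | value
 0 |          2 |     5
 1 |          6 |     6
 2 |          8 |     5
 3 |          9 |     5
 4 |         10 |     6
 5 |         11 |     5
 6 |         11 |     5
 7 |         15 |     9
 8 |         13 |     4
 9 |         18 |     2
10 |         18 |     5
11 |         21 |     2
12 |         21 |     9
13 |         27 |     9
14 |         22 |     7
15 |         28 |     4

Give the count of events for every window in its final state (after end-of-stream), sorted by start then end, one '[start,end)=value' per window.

[0,5)=1 [5,10)=3 [10,15)=4 [15,20)=3 [20,25)=3 [25,30)=2

i=0 t=2 v=5: → [0,5); WM=-1
i=1 t=6 v=6: → [5,10); WM=3
i=2 t=8 v=5: → [5,10); WM=5; [0,5) fires=1
i=3 t=9 v=5: → [5,10); WM=6
i=4 t=10 v=6: → [10,15); WM=7
i=5 t=11 v=5: → [10,15); WM=8
i=6 t=11 v=5: → [10,15); WM=8
i=7 t=15 v=9: → [15,20); WM=12; [5,10) fires=3
i=8 t=13 v=4: → [10,15); WM=12
i=9 t=18 v=2: → [15,20); WM=15; [10,15) fires=4
i=10 t=18 v=5: → [15,20); WM=15
i=11 t=21 v=2: → [20,25); WM=18
i=12 t=21 v=9: → [20,25); WM=18
i=13 t=27 v=9: → [25,30); WM=24; [15,20) fires=3
i=14 t=22 v=7: → [20,25); WM=24
i=15 t=28 v=4: → [25,30); WM=25; [20,25) fires=3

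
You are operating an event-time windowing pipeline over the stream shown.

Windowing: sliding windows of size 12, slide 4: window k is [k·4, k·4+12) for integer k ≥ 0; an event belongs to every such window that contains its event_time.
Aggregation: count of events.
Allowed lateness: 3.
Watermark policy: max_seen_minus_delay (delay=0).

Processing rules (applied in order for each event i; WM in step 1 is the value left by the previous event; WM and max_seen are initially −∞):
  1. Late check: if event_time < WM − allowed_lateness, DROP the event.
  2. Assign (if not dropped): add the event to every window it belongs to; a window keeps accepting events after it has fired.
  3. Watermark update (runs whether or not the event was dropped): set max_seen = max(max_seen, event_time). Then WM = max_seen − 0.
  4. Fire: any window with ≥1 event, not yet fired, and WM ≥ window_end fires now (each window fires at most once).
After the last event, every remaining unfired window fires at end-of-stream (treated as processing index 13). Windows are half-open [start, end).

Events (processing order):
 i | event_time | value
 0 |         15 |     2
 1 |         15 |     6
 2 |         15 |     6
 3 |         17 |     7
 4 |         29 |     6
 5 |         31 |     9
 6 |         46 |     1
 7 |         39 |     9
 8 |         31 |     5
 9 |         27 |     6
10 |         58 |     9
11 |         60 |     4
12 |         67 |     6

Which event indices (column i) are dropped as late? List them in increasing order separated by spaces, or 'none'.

7 8 9

i=0 t=15 v=2: → [12,24),[8,20),[4,16); WM=15
i=1 t=15 v=6: → [12,24),[8,20),[4,16); WM=15
i=2 t=15 v=6: → [12,24),[8,20),[4,16); WM=15
i=3 t=17 v=7: → [16,28),[12,24),[8,20); WM=17; [4,16) fires=3
i=4 t=29 v=6: → [28,40),[24,36),[20,32); WM=29; [8,20) fires=4 [12,24) fires=4 [16,28) fires=1
i=5 t=31 v=9: → [28,40),[24,36),[20,32); WM=31
i=6 t=46 v=1: → [44,56),[40,52),[36,48); WM=46; [20,32) fires=2 [24,36) fires=2 [28,40) fires=2
i=7 t=39 v=9: DROP (t<46-3); WM=46
i=8 t=31 v=5: DROP (t<46-3); WM=46
i=9 t=27 v=6: DROP (t<46-3); WM=46
i=10 t=58 v=9: → [56,68),[52,64),[48,60); WM=58; [36,48) fires=1 [40,52) fires=1 [44,56) fires=1
i=11 t=60 v=4: → [60,72),[56,68),[52,64); WM=60; [48,60) fires=1
i=12 t=67 v=6: → [64,76),[60,72),[56,68); WM=67; [52,64) fires=2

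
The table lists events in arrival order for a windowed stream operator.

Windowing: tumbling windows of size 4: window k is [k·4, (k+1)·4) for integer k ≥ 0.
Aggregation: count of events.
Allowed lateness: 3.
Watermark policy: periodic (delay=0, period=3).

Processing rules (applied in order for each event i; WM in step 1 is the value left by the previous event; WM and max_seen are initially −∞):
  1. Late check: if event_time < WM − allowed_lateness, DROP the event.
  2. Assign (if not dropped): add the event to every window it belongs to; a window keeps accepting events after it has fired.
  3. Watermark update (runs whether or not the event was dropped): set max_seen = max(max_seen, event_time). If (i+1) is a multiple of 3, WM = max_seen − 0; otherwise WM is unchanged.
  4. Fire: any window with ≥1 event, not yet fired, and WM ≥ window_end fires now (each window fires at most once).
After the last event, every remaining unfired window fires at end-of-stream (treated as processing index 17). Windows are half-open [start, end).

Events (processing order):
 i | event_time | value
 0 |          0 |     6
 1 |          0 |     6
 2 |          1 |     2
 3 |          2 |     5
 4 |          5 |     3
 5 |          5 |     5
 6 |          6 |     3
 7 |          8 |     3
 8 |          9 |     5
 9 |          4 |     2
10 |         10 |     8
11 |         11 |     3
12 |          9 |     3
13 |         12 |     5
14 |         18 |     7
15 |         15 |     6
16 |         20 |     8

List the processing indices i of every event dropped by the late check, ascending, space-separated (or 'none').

9

i=0 t=0 v=6: → [0,4); WM=−∞
i=1 t=0 v=6: → [0,4); WM=−∞
i=2 t=1 v=2: → [0,4); WM=1
i=3 t=2 v=5: → [0,4); WM=1
i=4 t=5 v=3: → [4,8); WM=1
i=5 t=5 v=5: → [4,8); WM=5; [0,4) fires=4
i=6 t=6 v=3: → [4,8); WM=5
i=7 t=8 v=3: → [8,12); WM=5
i=8 t=9 v=5: → [8,12); WM=9; [4,8) fires=3
i=9 t=4 v=2: DROP (t<9-3); WM=9
i=10 t=10 v=8: → [8,12); WM=9
i=11 t=11 v=3: → [8,12); WM=11
i=12 t=9 v=3: → [8,12); WM=11
i=13 t=12 v=5: → [12,16); WM=11
i=14 t=18 v=7: → [16,20); WM=18; [8,12) fires=5 [12,16) fires=1
i=15 t=15 v=6: → [12,16); WM=18
i=16 t=20 v=8: → [20,24); WM=18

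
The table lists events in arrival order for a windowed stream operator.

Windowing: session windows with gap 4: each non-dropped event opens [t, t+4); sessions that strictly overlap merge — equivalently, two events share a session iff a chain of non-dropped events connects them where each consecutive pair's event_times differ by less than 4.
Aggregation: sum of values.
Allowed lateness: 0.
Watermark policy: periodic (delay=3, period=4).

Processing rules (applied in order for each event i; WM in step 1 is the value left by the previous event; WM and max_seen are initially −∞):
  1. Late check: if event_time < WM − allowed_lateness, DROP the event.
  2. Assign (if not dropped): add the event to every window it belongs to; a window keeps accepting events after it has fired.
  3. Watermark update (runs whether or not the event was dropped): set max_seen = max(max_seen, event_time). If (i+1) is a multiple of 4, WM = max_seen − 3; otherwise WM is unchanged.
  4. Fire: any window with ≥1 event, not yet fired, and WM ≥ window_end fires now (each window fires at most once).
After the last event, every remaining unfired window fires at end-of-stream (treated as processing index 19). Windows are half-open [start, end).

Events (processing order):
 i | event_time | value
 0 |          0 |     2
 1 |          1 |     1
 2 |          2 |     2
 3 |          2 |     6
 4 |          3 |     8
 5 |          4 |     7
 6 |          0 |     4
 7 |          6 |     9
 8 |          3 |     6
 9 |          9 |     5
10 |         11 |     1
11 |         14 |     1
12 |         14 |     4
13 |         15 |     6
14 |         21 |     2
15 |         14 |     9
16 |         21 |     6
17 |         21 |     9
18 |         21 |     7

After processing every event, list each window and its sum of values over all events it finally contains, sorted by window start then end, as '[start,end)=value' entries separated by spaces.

i=0 t=0 v=2: → [0,4); WM=−∞
i=1 t=1 v=1: → [0,5); WM=−∞
i=2 t=2 v=2: → [0,6); WM=−∞
i=3 t=2 v=6: → [0,6); WM=-1
i=4 t=3 v=8: → [0,7); WM=-1
i=5 t=4 v=7: → [0,8); WM=-1
i=6 t=0 v=4: → [0,8); WM=-1
i=7 t=6 v=9: → [0,10); WM=3
i=8 t=3 v=6: → [0,10); WM=3
i=9 t=9 v=5: → [0,13); WM=3
i=10 t=11 v=1: → [0,15); WM=3
i=11 t=14 v=1: → [0,18); WM=11
i=12 t=14 v=4: → [0,18); WM=11
i=13 t=15 v=6: → [0,19); WM=11
i=14 t=21 v=2: → [21,25); WM=11
i=15 t=14 v=9: → [0,19); WM=18
i=16 t=21 v=6: → [21,25); WM=18
i=17 t=21 v=9: → [21,25); WM=18
i=18 t=21 v=7: → [21,25); WM=18

[0,19)=71 [21,25)=24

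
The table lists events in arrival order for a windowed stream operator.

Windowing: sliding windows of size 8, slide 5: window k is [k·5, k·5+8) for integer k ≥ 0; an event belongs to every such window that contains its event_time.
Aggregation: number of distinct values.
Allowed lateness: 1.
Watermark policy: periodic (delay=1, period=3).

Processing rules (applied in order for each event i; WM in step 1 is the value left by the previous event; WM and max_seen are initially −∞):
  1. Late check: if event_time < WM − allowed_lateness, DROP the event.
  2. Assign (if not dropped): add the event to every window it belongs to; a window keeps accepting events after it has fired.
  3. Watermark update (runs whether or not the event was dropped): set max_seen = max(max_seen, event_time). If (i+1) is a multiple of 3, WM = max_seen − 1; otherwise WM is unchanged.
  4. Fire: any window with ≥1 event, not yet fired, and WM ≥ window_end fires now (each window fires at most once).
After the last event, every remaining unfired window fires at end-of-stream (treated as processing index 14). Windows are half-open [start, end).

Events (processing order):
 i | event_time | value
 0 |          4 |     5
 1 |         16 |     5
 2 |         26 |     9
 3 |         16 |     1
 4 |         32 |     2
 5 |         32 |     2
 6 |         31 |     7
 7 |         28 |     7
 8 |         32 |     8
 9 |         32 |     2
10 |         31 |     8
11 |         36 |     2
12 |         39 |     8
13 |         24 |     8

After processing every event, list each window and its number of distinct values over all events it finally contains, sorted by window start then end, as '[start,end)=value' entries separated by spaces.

i=0 t=4 v=5: → [0,8); WM=−∞
i=1 t=16 v=5: → [15,23),[10,18); WM=−∞
i=2 t=26 v=9: → [25,33),[20,28); WM=25; [0,8) fires=1 [10,18) fires=1 [15,23) fires=1
i=3 t=16 v=1: DROP (t<25-1); WM=25
i=4 t=32 v=2: → [30,38),[25,33); WM=25
i=5 t=32 v=2: → [30,38),[25,33); WM=31; [20,28) fires=1
i=6 t=31 v=7: → [30,38),[25,33); WM=31
i=7 t=28 v=7: DROP (t<31-1); WM=31
i=8 t=32 v=8: → [30,38),[25,33); WM=31
i=9 t=32 v=2: → [30,38),[25,33); WM=31
i=10 t=31 v=8: → [30,38),[25,33); WM=31
i=11 t=36 v=2: → [35,43),[30,38); WM=35; [25,33) fires=4
i=12 t=39 v=8: → [35,43); WM=35
i=13 t=24 v=8: DROP (t<35-1); WM=35

[0,8)=1 [10,18)=1 [15,23)=1 [20,28)=1 [25,33)=4 [30,38)=3 [35,43)=2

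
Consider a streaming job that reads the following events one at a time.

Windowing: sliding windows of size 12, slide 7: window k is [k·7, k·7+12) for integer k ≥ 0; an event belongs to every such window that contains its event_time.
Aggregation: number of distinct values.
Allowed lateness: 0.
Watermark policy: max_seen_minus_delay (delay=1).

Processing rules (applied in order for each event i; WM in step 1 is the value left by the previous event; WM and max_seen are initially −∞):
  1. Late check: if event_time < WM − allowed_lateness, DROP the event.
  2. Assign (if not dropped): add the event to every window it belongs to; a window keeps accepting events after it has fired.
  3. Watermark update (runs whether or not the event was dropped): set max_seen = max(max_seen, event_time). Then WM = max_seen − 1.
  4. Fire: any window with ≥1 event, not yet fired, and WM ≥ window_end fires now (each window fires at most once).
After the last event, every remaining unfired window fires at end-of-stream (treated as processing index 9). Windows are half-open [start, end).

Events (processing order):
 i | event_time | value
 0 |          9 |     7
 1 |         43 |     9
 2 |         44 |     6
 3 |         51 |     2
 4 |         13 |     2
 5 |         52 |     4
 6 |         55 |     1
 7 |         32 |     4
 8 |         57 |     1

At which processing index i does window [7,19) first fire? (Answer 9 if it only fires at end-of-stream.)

i=0 t=9 v=7: → [7,19),[0,12); WM=8
i=1 t=43 v=9: → [42,54),[35,47); WM=42; [0,12) fires=1 [7,19) fires=1
i=2 t=44 v=6: → [42,54),[35,47); WM=43
i=3 t=51 v=2: → [49,61),[42,54); WM=50; [35,47) fires=2
i=4 t=13 v=2: DROP (t<50-0); WM=50
i=5 t=52 v=4: → [49,61),[42,54); WM=51
i=6 t=55 v=1: → [49,61); WM=54; [42,54) fires=4
i=7 t=32 v=4: DROP (t<54-0); WM=54
i=8 t=57 v=1: → [56,68),[49,61); WM=56

1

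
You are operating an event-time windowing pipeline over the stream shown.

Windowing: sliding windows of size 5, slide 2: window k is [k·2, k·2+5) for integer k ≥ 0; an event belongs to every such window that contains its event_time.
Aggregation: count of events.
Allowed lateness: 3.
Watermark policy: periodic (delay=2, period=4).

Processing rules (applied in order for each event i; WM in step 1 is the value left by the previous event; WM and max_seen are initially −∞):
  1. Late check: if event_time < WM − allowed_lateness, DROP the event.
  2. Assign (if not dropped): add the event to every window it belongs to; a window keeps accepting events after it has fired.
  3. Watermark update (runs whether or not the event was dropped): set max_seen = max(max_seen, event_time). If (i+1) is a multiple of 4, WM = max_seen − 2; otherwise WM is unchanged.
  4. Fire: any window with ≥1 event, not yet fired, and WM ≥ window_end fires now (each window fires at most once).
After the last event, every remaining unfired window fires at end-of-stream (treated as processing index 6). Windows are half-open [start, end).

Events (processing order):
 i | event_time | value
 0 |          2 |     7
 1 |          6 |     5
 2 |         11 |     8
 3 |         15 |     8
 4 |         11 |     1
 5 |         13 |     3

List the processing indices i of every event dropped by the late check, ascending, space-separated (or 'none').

i=0 t=2 v=7: → [2,7),[0,5); WM=−∞
i=1 t=6 v=5: → [6,11),[4,9),[2,7); WM=−∞
i=2 t=11 v=8: → [10,15),[8,13); WM=−∞
i=3 t=15 v=8: → [14,19),[12,17); WM=13; [0,5) fires=1 [2,7) fires=2 [4,9) fires=1 [6,11) fires=1 [8,13) fires=1
i=4 t=11 v=1: → [10,15),[8,13); WM=13
i=5 t=13 v=3: → [12,17),[10,15); WM=13

none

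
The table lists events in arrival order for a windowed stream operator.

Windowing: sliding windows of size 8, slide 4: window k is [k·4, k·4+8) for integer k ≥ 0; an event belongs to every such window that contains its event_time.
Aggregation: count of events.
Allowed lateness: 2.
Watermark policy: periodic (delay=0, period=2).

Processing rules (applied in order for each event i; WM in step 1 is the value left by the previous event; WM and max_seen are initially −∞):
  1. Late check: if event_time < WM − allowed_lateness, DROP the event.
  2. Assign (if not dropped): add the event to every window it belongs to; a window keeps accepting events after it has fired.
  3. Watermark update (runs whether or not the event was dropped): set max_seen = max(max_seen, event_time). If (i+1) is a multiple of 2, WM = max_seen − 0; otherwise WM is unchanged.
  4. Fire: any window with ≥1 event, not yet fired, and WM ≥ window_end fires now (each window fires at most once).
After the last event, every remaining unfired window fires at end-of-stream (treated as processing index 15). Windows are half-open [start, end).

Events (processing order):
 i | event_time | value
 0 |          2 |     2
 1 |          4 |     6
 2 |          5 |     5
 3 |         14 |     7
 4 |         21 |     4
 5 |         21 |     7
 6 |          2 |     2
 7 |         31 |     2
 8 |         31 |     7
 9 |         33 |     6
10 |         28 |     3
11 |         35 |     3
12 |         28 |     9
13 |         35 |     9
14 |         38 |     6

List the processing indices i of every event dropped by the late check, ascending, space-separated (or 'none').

i=0 t=2 v=2: → [0,8); WM=−∞
i=1 t=4 v=6: → [4,12),[0,8); WM=4
i=2 t=5 v=5: → [4,12),[0,8); WM=4
i=3 t=14 v=7: → [12,20),[8,16); WM=14; [0,8) fires=3 [4,12) fires=2
i=4 t=21 v=4: → [20,28),[16,24); WM=14
i=5 t=21 v=7: → [20,28),[16,24); WM=21; [8,16) fires=1 [12,20) fires=1
i=6 t=2 v=2: DROP (t<21-2); WM=21
i=7 t=31 v=2: → [28,36),[24,32); WM=31; [16,24) fires=2 [20,28) fires=2
i=8 t=31 v=7: → [28,36),[24,32); WM=31
i=9 t=33 v=6: → [32,40),[28,36); WM=33; [24,32) fires=2
i=10 t=28 v=3: DROP (t<33-2); WM=33
i=11 t=35 v=3: → [32,40),[28,36); WM=35
i=12 t=28 v=9: DROP (t<35-2); WM=35
i=13 t=35 v=9: → [32,40),[28,36); WM=35
i=14 t=38 v=6: → [36,44),[32,40); WM=35

6 10 12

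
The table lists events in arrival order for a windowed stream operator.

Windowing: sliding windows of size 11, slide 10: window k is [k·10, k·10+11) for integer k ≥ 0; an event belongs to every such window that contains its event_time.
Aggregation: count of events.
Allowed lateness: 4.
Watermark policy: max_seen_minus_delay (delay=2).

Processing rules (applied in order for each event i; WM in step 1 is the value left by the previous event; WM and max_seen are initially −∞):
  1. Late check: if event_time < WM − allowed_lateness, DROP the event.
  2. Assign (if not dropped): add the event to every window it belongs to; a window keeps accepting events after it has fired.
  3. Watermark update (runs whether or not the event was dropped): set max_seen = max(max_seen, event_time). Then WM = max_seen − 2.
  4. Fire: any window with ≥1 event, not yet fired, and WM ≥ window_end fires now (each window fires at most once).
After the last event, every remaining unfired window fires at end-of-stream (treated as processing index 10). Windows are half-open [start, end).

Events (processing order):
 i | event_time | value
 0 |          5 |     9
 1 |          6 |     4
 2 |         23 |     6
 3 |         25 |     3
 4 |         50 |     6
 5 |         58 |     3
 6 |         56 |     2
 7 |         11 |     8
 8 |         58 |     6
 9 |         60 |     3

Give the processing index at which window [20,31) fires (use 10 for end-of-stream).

i=0 t=5 v=9: → [0,11); WM=3
i=1 t=6 v=4: → [0,11); WM=4
i=2 t=23 v=6: → [20,31); WM=21; [0,11) fires=2
i=3 t=25 v=3: → [20,31); WM=23
i=4 t=50 v=6: → [50,61),[40,51); WM=48; [20,31) fires=2
i=5 t=58 v=3: → [50,61); WM=56; [40,51) fires=1
i=6 t=56 v=2: → [50,61); WM=56
i=7 t=11 v=8: DROP (t<56-4); WM=56
i=8 t=58 v=6: → [50,61); WM=56
i=9 t=60 v=3: → [60,71),[50,61); WM=58

4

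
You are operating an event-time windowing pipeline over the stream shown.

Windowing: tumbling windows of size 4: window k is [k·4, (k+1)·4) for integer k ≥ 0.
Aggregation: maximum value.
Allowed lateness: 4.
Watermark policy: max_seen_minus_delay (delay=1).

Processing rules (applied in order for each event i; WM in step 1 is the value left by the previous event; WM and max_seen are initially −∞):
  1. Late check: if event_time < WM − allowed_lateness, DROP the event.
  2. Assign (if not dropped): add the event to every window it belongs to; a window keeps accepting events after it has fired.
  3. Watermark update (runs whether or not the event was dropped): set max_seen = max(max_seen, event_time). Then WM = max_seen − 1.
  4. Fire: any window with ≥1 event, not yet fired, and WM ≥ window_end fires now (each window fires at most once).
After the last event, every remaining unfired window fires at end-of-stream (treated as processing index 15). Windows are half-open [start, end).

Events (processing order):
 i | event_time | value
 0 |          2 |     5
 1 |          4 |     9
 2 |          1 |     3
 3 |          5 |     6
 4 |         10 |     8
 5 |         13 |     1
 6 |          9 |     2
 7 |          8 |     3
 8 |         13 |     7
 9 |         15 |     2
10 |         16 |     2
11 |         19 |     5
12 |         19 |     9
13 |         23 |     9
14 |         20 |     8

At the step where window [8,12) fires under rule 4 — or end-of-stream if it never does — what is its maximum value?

8

i=0 t=2 v=5: → [0,4); WM=1
i=1 t=4 v=9: → [4,8); WM=3
i=2 t=1 v=3: → [0,4); WM=3
i=3 t=5 v=6: → [4,8); WM=4; [0,4) fires=5
i=4 t=10 v=8: → [8,12); WM=9; [4,8) fires=9
i=5 t=13 v=1: → [12,16); WM=12; [8,12) fires=8
i=6 t=9 v=2: → [8,12); WM=12
i=7 t=8 v=3: → [8,12); WM=12
i=8 t=13 v=7: → [12,16); WM=12
i=9 t=15 v=2: → [12,16); WM=14
i=10 t=16 v=2: → [16,20); WM=15
i=11 t=19 v=5: → [16,20); WM=18; [12,16) fires=7
i=12 t=19 v=9: → [16,20); WM=18
i=13 t=23 v=9: → [20,24); WM=22; [16,20) fires=9
i=14 t=20 v=8: → [20,24); WM=22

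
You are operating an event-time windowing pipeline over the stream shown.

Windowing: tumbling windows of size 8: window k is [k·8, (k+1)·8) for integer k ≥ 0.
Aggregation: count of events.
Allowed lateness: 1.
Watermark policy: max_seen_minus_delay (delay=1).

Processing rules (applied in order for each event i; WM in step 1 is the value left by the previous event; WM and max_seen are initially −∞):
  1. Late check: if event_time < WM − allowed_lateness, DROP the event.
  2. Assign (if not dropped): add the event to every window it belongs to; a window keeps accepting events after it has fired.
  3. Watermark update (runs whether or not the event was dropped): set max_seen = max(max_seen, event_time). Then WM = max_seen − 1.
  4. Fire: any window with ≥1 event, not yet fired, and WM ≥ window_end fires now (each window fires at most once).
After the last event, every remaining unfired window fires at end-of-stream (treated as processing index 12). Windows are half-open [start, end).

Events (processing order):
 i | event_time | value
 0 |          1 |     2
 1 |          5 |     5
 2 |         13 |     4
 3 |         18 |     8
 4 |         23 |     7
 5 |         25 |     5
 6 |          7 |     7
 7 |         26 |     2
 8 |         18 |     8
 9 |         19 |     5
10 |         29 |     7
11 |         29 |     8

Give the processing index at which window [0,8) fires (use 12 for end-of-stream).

i=0 t=1 v=2: → [0,8); WM=0
i=1 t=5 v=5: → [0,8); WM=4
i=2 t=13 v=4: → [8,16); WM=12; [0,8) fires=2
i=3 t=18 v=8: → [16,24); WM=17; [8,16) fires=1
i=4 t=23 v=7: → [16,24); WM=22
i=5 t=25 v=5: → [24,32); WM=24; [16,24) fires=2
i=6 t=7 v=7: DROP (t<24-1); WM=24
i=7 t=26 v=2: → [24,32); WM=25
i=8 t=18 v=8: DROP (t<25-1); WM=25
i=9 t=19 v=5: DROP (t<25-1); WM=25
i=10 t=29 v=7: → [24,32); WM=28
i=11 t=29 v=8: → [24,32); WM=28

2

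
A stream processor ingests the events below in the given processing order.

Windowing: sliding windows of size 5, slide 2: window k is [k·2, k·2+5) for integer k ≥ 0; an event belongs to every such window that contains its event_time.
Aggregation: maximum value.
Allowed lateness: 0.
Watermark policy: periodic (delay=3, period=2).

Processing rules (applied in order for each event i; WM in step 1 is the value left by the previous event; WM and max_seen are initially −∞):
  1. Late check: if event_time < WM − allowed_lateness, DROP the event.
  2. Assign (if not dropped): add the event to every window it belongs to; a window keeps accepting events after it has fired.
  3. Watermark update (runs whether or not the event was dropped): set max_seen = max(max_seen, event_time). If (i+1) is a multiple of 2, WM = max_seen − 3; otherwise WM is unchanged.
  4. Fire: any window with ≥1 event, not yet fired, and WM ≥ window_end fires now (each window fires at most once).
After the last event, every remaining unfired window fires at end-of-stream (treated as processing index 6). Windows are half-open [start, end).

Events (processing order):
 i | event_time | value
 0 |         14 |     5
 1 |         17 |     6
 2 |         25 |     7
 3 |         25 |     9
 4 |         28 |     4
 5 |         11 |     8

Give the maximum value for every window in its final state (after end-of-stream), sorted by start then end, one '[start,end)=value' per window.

[10,15)=5 [12,17)=5 [14,19)=6 [16,21)=6 [22,27)=9 [24,29)=9 [26,31)=4 [28,33)=4

i=0 t=14 v=5: → [14,19),[12,17),[10,15); WM=−∞
i=1 t=17 v=6: → [16,21),[14,19); WM=14
i=2 t=25 v=7: → [24,29),[22,27); WM=14
i=3 t=25 v=9: → [24,29),[22,27); WM=22; [10,15) fires=5 [12,17) fires=5 [14,19) fires=6 [16,21) fires=6
i=4 t=28 v=4: → [28,33),[26,31),[24,29); WM=22
i=5 t=11 v=8: DROP (t<22-0); WM=25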